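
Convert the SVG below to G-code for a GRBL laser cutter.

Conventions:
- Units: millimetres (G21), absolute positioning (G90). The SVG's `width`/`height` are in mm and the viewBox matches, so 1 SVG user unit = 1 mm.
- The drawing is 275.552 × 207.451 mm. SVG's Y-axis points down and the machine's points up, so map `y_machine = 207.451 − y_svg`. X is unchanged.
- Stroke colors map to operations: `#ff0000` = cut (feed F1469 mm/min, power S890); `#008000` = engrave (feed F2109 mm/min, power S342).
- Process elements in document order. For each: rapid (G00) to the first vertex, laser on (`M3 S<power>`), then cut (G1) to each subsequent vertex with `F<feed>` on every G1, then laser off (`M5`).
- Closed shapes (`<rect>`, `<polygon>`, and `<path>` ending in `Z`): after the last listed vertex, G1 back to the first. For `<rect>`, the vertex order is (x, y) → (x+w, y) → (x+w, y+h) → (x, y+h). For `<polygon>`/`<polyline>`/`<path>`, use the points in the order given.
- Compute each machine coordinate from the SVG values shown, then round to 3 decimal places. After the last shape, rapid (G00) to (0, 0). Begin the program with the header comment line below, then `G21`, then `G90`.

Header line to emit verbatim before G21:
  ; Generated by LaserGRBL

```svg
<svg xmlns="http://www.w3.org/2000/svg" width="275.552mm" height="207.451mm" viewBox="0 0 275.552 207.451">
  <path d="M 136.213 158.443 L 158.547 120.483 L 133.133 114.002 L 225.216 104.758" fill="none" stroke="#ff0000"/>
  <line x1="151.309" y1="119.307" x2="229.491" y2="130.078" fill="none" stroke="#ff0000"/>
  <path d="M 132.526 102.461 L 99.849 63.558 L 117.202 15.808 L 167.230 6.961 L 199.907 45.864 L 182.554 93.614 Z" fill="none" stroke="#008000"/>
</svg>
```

Since the viewBox matches the mm dimensions, user units are millimetres directly. The only transform is the Y-flip y_m = 207.451 − y_svg.

Shape 1 is a open polyline drawn with `<path>`. Its stroke #ff0000 means cut at S890, F1469. After flipping Y the toolpath is (136.213,49.008) → (158.547,86.968) → (133.133,93.449) → (225.216,102.693).

Shape 2 is a line segment drawn with `<line>`. Its stroke #ff0000 means cut at S890, F1469. After flipping Y the toolpath is (151.309,88.144) → (229.491,77.373).

Shape 3 is a regular polygon drawn with `<path>`. Its stroke #008000 means engrave at S342, F2109. After flipping Y the toolpath is (132.526,104.990) → (99.849,143.893) → (117.202,191.643) → (167.230,200.490) → (199.907,161.587) → (182.554,113.837) → (132.526,104.990), returning to the start.

; Generated by LaserGRBL
G21
G90
G00 X136.213 Y49.008
M3 S890
G1 X158.547 Y86.968 F1469
G1 X133.133 Y93.449 F1469
G1 X225.216 Y102.693 F1469
M5
G00 X151.309 Y88.144
M3 S890
G1 X229.491 Y77.373 F1469
M5
G00 X132.526 Y104.990
M3 S342
G1 X99.849 Y143.893 F2109
G1 X117.202 Y191.643 F2109
G1 X167.230 Y200.490 F2109
G1 X199.907 Y161.587 F2109
G1 X182.554 Y113.837 F2109
G1 X132.526 Y104.990 F2109
M5
G00 X0.000 Y0.000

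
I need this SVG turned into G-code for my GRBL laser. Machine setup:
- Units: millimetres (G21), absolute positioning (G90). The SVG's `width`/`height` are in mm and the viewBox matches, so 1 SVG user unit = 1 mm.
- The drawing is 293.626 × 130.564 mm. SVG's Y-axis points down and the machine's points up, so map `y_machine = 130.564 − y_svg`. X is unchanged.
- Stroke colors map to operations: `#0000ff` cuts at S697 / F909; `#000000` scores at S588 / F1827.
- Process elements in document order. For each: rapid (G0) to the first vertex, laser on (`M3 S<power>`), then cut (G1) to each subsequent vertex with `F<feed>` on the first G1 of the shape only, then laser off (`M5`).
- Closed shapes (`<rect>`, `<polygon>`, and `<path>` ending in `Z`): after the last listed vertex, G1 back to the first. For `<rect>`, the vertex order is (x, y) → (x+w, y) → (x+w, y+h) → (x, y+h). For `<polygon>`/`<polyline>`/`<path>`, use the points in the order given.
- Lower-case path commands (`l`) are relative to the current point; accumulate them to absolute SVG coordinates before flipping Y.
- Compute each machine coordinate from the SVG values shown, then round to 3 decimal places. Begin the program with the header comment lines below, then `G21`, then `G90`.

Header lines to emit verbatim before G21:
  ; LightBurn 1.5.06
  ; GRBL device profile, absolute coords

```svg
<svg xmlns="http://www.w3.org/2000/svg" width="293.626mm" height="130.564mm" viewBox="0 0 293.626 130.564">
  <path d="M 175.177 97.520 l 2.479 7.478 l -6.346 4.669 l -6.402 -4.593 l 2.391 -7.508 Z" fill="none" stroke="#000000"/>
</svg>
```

; LightBurn 1.5.06
; GRBL device profile, absolute coords
G21
G90
G0 X175.177 Y33.044
M3 S588
G1 X177.656 Y25.566 F1827
G1 X171.310 Y20.897
G1 X164.908 Y25.490
G1 X167.299 Y32.998
G1 X175.177 Y33.044
M5

1 u = 1 mm; y_m = 130.564 − y.

[1] `<path>` regular polygon, #000000→score S588 F1827: (175.177,33.044) → (177.656,25.566) → (171.310,20.897) → (164.908,25.490) → (167.299,32.998) → (175.177,33.044) (closed)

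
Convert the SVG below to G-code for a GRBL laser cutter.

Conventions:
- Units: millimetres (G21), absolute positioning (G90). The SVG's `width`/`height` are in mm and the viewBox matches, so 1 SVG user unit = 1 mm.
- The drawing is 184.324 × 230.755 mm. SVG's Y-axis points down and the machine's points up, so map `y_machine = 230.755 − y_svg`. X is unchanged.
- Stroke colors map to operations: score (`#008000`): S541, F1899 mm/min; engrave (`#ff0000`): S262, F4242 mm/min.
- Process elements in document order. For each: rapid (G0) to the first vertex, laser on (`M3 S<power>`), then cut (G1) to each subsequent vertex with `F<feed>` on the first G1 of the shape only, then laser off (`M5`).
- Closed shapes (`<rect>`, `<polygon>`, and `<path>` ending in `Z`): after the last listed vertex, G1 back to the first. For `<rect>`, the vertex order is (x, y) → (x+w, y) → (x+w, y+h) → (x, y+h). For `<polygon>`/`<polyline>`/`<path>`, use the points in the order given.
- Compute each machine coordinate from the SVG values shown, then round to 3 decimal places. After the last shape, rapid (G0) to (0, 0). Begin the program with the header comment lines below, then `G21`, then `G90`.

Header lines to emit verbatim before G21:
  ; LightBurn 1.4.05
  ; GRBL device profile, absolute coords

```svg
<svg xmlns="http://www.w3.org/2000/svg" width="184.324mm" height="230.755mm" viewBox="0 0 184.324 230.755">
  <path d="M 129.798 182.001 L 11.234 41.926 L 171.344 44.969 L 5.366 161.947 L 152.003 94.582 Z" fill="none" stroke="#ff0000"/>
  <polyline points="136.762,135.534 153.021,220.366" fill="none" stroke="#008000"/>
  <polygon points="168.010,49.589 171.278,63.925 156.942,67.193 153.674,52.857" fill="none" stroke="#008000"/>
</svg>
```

Since the viewBox matches the mm dimensions, user units are millimetres directly. The only transform is the Y-flip y_m = 230.755 − y_svg.

Shape 1 is a closed polygon drawn with `<path>`. Its stroke #ff0000 means engrave at S262, F4242. After flipping Y the toolpath is (129.798,48.754) → (11.234,188.829) → (171.344,185.786) → (5.366,68.808) → (152.003,136.173) → (129.798,48.754), returning to the start.

Shape 2 is a line segment drawn with `<polyline>`. Its stroke #008000 means score at S541, F1899. After flipping Y the toolpath is (136.762,95.221) → (153.021,10.389).

Shape 3 is a regular polygon drawn with `<polygon>`. Its stroke #008000 means score at S541, F1899. After flipping Y the toolpath is (168.010,181.166) → (171.278,166.830) → (156.942,163.562) → (153.674,177.898) → (168.010,181.166), returning to the start.

; LightBurn 1.4.05
; GRBL device profile, absolute coords
G21
G90
G0 X129.798 Y48.754
M3 S262
G1 X11.234 Y188.829 F4242
G1 X171.344 Y185.786
G1 X5.366 Y68.808
G1 X152.003 Y136.173
G1 X129.798 Y48.754
M5
G0 X136.762 Y95.221
M3 S541
G1 X153.021 Y10.389 F1899
M5
G0 X168.010 Y181.166
M3 S541
G1 X171.278 Y166.830 F1899
G1 X156.942 Y163.562
G1 X153.674 Y177.898
G1 X168.010 Y181.166
M5
G0 X0.000 Y0.000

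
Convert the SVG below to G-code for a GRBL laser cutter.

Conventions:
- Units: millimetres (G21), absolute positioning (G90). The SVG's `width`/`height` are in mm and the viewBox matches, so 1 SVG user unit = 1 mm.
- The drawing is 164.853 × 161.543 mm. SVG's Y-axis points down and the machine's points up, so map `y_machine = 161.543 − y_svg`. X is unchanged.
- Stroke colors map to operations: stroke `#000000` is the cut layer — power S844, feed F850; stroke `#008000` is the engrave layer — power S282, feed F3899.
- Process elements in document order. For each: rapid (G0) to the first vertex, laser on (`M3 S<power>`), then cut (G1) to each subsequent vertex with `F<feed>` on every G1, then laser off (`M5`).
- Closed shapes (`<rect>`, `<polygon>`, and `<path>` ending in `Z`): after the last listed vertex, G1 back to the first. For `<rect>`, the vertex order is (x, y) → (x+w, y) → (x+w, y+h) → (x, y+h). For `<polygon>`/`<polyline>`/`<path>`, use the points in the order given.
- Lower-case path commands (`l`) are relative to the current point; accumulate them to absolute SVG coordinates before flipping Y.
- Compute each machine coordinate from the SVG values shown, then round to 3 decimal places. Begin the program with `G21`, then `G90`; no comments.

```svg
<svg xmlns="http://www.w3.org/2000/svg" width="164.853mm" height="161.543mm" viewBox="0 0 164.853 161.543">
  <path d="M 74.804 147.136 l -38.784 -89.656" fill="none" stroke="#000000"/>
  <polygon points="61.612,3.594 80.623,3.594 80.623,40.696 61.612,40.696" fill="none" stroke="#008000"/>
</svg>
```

Since the viewBox matches the mm dimensions, user units are millimetres directly. The only transform is the Y-flip y_m = 161.543 − y_svg.

Shape 1 is a line segment drawn with `<path>`. Its stroke #000000 means cut at S844, F850. After flipping Y the toolpath is (74.804,14.407) → (36.020,104.063).

Shape 2 is a rectangle drawn with `<polygon>`. Its stroke #008000 means engrave at S282, F3899. After flipping Y the toolpath is (61.612,157.949) → (80.623,157.949) → (80.623,120.847) → (61.612,120.847) → (61.612,157.949), returning to the start.

G21
G90
G0 X74.804 Y14.407
M3 S844
G1 X36.020 Y104.063 F850
M5
G0 X61.612 Y157.949
M3 S282
G1 X80.623 Y157.949 F3899
G1 X80.623 Y120.847 F3899
G1 X61.612 Y120.847 F3899
G1 X61.612 Y157.949 F3899
M5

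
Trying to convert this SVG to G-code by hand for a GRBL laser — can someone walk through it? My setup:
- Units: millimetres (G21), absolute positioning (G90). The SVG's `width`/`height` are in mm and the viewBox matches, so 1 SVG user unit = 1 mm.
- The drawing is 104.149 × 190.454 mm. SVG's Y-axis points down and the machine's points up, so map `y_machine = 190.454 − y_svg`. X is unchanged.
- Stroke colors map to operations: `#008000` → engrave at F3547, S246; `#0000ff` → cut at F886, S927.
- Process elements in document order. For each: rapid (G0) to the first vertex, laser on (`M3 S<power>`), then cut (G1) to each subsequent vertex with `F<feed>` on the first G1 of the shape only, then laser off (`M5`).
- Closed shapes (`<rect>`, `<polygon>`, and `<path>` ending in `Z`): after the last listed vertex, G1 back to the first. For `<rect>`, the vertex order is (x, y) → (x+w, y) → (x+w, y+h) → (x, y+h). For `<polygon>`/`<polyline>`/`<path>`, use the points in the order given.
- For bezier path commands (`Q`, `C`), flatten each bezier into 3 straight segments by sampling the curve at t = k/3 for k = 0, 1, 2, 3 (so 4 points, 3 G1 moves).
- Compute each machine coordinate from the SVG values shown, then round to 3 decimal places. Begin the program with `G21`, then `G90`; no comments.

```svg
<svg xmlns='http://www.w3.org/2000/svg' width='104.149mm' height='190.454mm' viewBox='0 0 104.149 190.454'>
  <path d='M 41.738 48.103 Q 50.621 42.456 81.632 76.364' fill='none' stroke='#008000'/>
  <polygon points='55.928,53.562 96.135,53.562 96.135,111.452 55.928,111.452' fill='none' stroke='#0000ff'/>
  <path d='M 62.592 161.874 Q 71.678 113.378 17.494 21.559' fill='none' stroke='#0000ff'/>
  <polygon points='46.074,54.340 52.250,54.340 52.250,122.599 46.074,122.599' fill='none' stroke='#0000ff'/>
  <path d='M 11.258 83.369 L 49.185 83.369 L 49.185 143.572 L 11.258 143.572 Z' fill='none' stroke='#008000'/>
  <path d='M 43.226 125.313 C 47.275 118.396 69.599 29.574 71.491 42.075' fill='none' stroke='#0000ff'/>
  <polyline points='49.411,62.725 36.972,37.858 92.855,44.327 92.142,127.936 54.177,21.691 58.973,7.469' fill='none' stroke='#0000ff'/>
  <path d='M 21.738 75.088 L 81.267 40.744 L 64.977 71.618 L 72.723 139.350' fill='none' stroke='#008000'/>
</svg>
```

G21
G90
G0 X41.738 Y142.351
M3 S246
G1 X50.119 Y141.721 F3547
G1 X63.417 Y132.300
G1 X81.632 Y114.090
M5
G0 X55.928 Y136.892
M3 S927
G1 X96.135 Y136.892 F886
G1 X96.135 Y79.002
G1 X55.928 Y79.002
G1 X55.928 Y136.892
M5
G0 X62.592 Y28.580
M3 S927
G1 X61.619 Y65.724 F886
G1 X46.587 Y112.496
G1 X17.494 Y168.895
M5
G0 X46.074 Y136.114
M3 S927
G1 X52.250 Y136.114 F886
G1 X52.250 Y67.855
G1 X46.074 Y67.855
G1 X46.074 Y136.114
M5
G0 X11.258 Y107.085
M3 S246
G1 X49.185 Y107.085 F3547
G1 X49.185 Y46.882
G1 X11.258 Y46.882
G1 X11.258 Y107.085
M5
G0 X43.226 Y65.141
M3 S927
G1 X51.933 Y92.573 F886
G1 X64.222 Y133.892
G1 X71.491 Y148.379
M5
G0 X49.411 Y127.729
M3 S927
G1 X36.972 Y152.596 F886
G1 X92.855 Y146.127
G1 X92.142 Y62.518
G1 X54.177 Y168.763
G1 X58.973 Y182.985
M5
G0 X21.738 Y115.366
M3 S246
G1 X81.267 Y149.710 F3547
G1 X64.977 Y118.836
G1 X72.723 Y51.104
M5

1 u = 1 mm; y_m = 190.454 − y.

[1] `<path>` quadratic bezier, #008000→engrave S246 F3547: (41.738,142.351) → (50.119,141.721) → (63.417,132.300) → (81.632,114.090)

[2] `<polygon>` rectangle, #0000ff→cut S927 F886: (55.928,136.892) → (96.135,136.892) → (96.135,79.002) → (55.928,79.002) → (55.928,136.892) (closed)

[3] `<path>` quadratic bezier, #0000ff→cut S927 F886: (62.592,28.580) → (61.619,65.724) → (46.587,112.496) → (17.494,168.895)

[4] `<polygon>` rectangle, #0000ff→cut S927 F886: (46.074,136.114) → (52.250,136.114) → (52.250,67.855) → (46.074,67.855) → (46.074,136.114) (closed)

[5] `<path>` rectangle, #008000→engrave S246 F3547: (11.258,107.085) → (49.185,107.085) → (49.185,46.882) → (11.258,46.882) → (11.258,107.085) (closed)

[6] `<path>` cubic bezier, #0000ff→cut S927 F886: (43.226,65.141) → (51.933,92.573) → (64.222,133.892) → (71.491,148.379)

[7] `<polyline>` open polyline, #0000ff→cut S927 F886: (49.411,127.729) → (36.972,152.596) → (92.855,146.127) → (92.142,62.518) → (54.177,168.763) → (58.973,182.985)

[8] `<path>` open polyline, #008000→engrave S246 F3547: (21.738,115.366) → (81.267,149.710) → (64.977,118.836) → (72.723,51.104)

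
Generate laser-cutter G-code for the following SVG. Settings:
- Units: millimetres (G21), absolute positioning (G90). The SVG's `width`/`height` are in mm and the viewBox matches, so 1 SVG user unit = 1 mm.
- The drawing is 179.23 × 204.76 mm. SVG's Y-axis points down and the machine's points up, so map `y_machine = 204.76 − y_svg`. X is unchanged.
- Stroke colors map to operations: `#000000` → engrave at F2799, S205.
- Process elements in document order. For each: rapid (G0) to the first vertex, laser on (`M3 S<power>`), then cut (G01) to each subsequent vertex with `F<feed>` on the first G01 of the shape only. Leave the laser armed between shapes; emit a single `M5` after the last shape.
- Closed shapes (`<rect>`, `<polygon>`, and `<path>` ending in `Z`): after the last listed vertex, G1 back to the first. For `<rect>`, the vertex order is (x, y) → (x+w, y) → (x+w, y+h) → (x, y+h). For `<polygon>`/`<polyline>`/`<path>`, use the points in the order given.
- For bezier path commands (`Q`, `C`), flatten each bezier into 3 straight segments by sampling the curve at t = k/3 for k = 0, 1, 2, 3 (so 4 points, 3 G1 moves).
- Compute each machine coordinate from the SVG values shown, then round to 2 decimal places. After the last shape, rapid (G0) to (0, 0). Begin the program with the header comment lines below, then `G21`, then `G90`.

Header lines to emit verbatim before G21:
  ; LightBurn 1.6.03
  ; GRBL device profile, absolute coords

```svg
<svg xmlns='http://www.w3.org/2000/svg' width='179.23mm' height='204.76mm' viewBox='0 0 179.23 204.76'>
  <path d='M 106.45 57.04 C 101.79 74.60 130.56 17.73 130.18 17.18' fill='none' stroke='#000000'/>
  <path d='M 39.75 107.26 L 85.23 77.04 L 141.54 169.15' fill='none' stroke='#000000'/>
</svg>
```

; LightBurn 1.6.03
; GRBL device profile, absolute coords
G21
G90
G0 X106.45 Y147.72
M3 S205
G01 X110.62 Y150.13 F2799
G01 X123.16 Y173.10
G01 X130.18 Y187.58
G0 X39.75 Y97.50
M3 S205
G01 X85.23 Y127.72 F2799
G01 X141.54 Y35.61
M5
G0 X0.00 Y0.00

viewBox `0 0 179.23 204.76` with mm width/height → 1 unit = 1 mm. Flip: y_m = 204.76 − y_svg.

**Shape 1** — `<path>` cubic bezier, stroke `#000000` → engrave (S205, F2799). Control points (SVG): P0=(106.45,57.04), P1=(101.79,74.60), P2=(130.56,17.73), P3=(130.18,17.18); sampled at t=k/3. Machine vertices: (106.45,147.72) → (110.62,150.13) → (123.16,173.10) → (130.18,187.58). Open path.

**Shape 2** — `<path>` open polyline, stroke `#000000` → engrave (S205, F2799). Machine vertices: (39.75,97.50) → (85.23,127.72) → (141.54,35.61). Open path.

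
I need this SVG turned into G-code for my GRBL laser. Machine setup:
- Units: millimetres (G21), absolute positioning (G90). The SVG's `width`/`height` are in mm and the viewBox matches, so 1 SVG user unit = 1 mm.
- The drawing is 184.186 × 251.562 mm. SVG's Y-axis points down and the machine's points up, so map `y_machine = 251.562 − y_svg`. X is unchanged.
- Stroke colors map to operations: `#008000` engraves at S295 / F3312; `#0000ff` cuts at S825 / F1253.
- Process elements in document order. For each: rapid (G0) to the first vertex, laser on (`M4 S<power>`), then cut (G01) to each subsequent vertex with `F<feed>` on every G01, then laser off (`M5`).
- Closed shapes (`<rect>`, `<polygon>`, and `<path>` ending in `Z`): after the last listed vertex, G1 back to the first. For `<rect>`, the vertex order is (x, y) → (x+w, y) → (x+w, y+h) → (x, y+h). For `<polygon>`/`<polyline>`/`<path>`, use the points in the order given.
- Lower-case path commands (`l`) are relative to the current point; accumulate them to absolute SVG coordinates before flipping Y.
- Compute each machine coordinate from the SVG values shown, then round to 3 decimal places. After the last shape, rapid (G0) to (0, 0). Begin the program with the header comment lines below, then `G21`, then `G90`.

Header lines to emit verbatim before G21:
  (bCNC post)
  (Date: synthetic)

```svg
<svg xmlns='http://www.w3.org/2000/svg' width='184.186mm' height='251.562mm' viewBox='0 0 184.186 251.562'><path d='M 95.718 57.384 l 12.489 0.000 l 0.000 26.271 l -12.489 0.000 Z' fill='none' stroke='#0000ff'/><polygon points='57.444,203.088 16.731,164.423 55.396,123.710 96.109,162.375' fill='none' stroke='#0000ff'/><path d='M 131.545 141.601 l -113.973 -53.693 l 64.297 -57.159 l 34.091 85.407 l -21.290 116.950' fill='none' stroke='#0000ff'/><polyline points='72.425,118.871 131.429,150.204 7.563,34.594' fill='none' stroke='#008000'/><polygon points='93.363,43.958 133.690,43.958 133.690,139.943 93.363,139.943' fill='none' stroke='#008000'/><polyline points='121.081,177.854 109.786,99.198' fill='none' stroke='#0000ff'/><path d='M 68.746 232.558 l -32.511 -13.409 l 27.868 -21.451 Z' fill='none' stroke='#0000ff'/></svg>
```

(bCNC post)
(Date: synthetic)
G21
G90
G0 X95.718 Y194.178
M4 S825
G01 X108.207 Y194.178 F1253
G01 X108.207 Y167.907 F1253
G01 X95.718 Y167.907 F1253
G01 X95.718 Y194.178 F1253
M5
G0 X57.444 Y48.474
M4 S825
G01 X16.731 Y87.139 F1253
G01 X55.396 Y127.852 F1253
G01 X96.109 Y89.187 F1253
G01 X57.444 Y48.474 F1253
M5
G0 X131.545 Y109.961
M4 S825
G01 X17.572 Y163.654 F1253
G01 X81.869 Y220.813 F1253
G01 X115.960 Y135.406 F1253
G01 X94.670 Y18.456 F1253
M5
G0 X72.425 Y132.691
M4 S295
G01 X131.429 Y101.358 F3312
G01 X7.563 Y216.968 F3312
M5
G0 X93.363 Y207.604
M4 S295
G01 X133.690 Y207.604 F3312
G01 X133.690 Y111.619 F3312
G01 X93.363 Y111.619 F3312
G01 X93.363 Y207.604 F3312
M5
G0 X121.081 Y73.708
M4 S825
G01 X109.786 Y152.364 F1253
M5
G0 X68.746 Y19.004
M4 S825
G01 X36.235 Y32.413 F1253
G01 X64.103 Y53.864 F1253
G01 X68.746 Y19.004 F1253
M5
G0 X0.000 Y0.000

Since the viewBox matches the mm dimensions, user units are millimetres directly. The only transform is the Y-flip y_m = 251.562 − y_svg.

Shape 1 is a rectangle drawn with `<path>`. Its stroke #0000ff means cut at S825, F1253. After flipping Y the toolpath is (95.718,194.178) → (108.207,194.178) → (108.207,167.907) → (95.718,167.907) → (95.718,194.178), returning to the start.

Shape 2 is a regular polygon drawn with `<polygon>`. Its stroke #0000ff means cut at S825, F1253. After flipping Y the toolpath is (57.444,48.474) → (16.731,87.139) → (55.396,127.852) → (96.109,89.187) → (57.444,48.474), returning to the start.

Shape 3 is a open polyline drawn with `<path>`. Its stroke #0000ff means cut at S825, F1253. After flipping Y the toolpath is (131.545,109.961) → (17.572,163.654) → (81.869,220.813) → (115.960,135.406) → (94.670,18.456).

Shape 4 is a open polyline drawn with `<polyline>`. Its stroke #008000 means engrave at S295, F3312. After flipping Y the toolpath is (72.425,132.691) → (131.429,101.358) → (7.563,216.968).

Shape 5 is a rectangle drawn with `<polygon>`. Its stroke #008000 means engrave at S295, F3312. After flipping Y the toolpath is (93.363,207.604) → (133.690,207.604) → (133.690,111.619) → (93.363,111.619) → (93.363,207.604), returning to the start.

Shape 6 is a line segment drawn with `<polyline>`. Its stroke #0000ff means cut at S825, F1253. After flipping Y the toolpath is (121.081,73.708) → (109.786,152.364).

Shape 7 is a regular polygon drawn with `<path>`. Its stroke #0000ff means cut at S825, F1253. After flipping Y the toolpath is (68.746,19.004) → (36.235,32.413) → (64.103,53.864) → (68.746,19.004), returning to the start.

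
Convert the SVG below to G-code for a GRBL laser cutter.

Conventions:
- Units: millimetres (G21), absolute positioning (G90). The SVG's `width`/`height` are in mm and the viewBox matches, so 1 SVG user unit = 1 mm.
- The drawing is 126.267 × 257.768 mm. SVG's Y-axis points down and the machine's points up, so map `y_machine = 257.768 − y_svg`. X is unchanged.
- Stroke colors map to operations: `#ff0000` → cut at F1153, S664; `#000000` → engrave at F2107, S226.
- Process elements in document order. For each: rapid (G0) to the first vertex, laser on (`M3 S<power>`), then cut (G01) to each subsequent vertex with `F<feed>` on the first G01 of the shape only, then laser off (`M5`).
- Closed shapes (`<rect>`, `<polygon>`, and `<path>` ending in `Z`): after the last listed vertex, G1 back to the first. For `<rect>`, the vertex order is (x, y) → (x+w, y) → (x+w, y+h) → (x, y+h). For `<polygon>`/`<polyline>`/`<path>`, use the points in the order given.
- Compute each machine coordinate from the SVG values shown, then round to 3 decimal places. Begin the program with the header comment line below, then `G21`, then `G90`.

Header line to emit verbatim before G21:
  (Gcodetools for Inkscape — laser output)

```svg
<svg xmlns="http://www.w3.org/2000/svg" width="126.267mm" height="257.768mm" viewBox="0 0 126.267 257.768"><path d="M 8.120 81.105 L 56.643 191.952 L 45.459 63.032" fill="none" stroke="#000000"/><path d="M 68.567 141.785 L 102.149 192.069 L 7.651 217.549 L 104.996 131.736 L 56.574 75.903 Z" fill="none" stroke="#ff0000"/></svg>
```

(Gcodetools for Inkscape — laser output)
G21
G90
G0 X8.120 Y176.663
M3 S226
G01 X56.643 Y65.816 F2107
G01 X45.459 Y194.736
M5
G0 X68.567 Y115.983
M3 S664
G01 X102.149 Y65.699 F1153
G01 X7.651 Y40.219
G01 X104.996 Y126.032
G01 X56.574 Y181.865
G01 X68.567 Y115.983
M5

Since the viewBox matches the mm dimensions, user units are millimetres directly. The only transform is the Y-flip y_m = 257.768 − y_svg.

Shape 1 is a open polyline drawn with `<path>`. Its stroke #000000 means engrave at S226, F2107. After flipping Y the toolpath is (8.120,176.663) → (56.643,65.816) → (45.459,194.736).

Shape 2 is a closed polygon drawn with `<path>`. Its stroke #ff0000 means cut at S664, F1153. After flipping Y the toolpath is (68.567,115.983) → (102.149,65.699) → (7.651,40.219) → (104.996,126.032) → (56.574,181.865) → (68.567,115.983), returning to the start.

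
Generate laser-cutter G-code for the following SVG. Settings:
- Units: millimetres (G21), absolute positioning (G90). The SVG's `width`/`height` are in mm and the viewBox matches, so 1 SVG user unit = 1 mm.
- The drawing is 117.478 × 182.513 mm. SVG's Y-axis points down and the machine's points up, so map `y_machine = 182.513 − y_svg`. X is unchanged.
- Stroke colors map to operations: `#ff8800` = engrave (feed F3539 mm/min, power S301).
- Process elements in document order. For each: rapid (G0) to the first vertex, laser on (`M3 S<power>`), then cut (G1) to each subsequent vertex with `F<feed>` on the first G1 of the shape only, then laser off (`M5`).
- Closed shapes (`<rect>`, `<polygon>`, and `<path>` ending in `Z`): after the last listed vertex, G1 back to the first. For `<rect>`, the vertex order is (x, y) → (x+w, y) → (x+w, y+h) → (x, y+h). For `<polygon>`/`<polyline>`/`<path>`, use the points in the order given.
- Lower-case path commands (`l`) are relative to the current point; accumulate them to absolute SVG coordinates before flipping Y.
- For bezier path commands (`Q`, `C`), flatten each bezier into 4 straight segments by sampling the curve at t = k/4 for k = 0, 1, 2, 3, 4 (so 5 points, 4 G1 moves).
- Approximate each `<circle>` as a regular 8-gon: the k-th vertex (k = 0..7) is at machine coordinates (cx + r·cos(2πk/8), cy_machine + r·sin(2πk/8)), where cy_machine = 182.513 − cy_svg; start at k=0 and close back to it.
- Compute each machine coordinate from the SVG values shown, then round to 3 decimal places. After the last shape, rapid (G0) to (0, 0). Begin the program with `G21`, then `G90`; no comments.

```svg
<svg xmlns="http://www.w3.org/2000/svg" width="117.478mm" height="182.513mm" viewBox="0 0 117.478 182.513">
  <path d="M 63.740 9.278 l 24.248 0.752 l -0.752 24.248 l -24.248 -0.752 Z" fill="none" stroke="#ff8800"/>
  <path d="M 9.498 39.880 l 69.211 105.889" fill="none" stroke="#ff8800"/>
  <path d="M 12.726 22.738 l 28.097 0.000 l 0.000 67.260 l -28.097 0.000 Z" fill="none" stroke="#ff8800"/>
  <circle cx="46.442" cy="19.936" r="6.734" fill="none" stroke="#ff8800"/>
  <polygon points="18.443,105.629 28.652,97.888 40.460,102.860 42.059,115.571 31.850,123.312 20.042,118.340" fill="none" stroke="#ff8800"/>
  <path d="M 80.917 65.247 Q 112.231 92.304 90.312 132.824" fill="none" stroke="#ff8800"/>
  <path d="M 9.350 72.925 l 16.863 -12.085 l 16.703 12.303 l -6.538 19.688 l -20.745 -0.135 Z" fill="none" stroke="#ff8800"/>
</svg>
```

1 u = 1 mm; y_m = 182.513 − y.

[1] `<path>` regular polygon, #ff8800→engrave S301 F3539: (63.740,173.235) → (87.988,172.483) → (87.236,148.235) → (62.988,148.987) → (63.740,173.235) (closed)

[2] `<path>` line segment, #ff8800→engrave S301 F3539: (9.498,142.633) → (78.709,36.744)

[3] `<path>` rectangle, #ff8800→engrave S301 F3539: (12.726,159.775) → (40.823,159.775) → (40.823,92.515) → (12.726,92.515) → (12.726,159.775) (closed)

[4] `<circle>` circle, #ff8800→engrave S301 F3539: (53.176,162.577) → (51.204,167.339) → (46.442,169.311) → (41.680,167.339) → (39.708,162.577) → (41.680,157.815) → (46.442,155.843) → (51.204,157.815) → (53.176,162.577) (closed)

[5] `<polygon>` regular polygon, #ff8800→engrave S301 F3539: (18.443,76.884) → (28.652,84.625) → (40.460,79.653) → (42.059,66.942) → (31.850,59.201) → (20.042,64.173) → (18.443,76.884) (closed)

[6] `<path>` quadratic bezier, #ff8800→engrave S301 F3539: (80.917,117.266) → (93.247,102.896) → (98.923,86.843) → (97.944,69.108) → (90.312,49.689)

[7] `<path>` regular polygon, #ff8800→engrave S301 F3539: (9.350,109.588) → (26.213,121.673) → (42.916,109.370) → (36.378,89.682) → (15.633,89.817) → (9.350,109.588) (closed)

G21
G90
G0 X63.740 Y173.235
M3 S301
G1 X87.988 Y172.483 F3539
G1 X87.236 Y148.235
G1 X62.988 Y148.987
G1 X63.740 Y173.235
M5
G0 X9.498 Y142.633
M3 S301
G1 X78.709 Y36.744 F3539
M5
G0 X12.726 Y159.775
M3 S301
G1 X40.823 Y159.775 F3539
G1 X40.823 Y92.515
G1 X12.726 Y92.515
G1 X12.726 Y159.775
M5
G0 X53.176 Y162.577
M3 S301
G1 X51.204 Y167.339 F3539
G1 X46.442 Y169.311
G1 X41.680 Y167.339
G1 X39.708 Y162.577
G1 X41.680 Y157.815
G1 X46.442 Y155.843
G1 X51.204 Y157.815
G1 X53.176 Y162.577
M5
G0 X18.443 Y76.884
M3 S301
G1 X28.652 Y84.625 F3539
G1 X40.460 Y79.653
G1 X42.059 Y66.942
G1 X31.850 Y59.201
G1 X20.042 Y64.173
G1 X18.443 Y76.884
M5
G0 X80.917 Y117.266
M3 S301
G1 X93.247 Y102.896 F3539
G1 X98.923 Y86.843
G1 X97.944 Y69.108
G1 X90.312 Y49.689
M5
G0 X9.350 Y109.588
M3 S301
G1 X26.213 Y121.673 F3539
G1 X42.916 Y109.370
G1 X36.378 Y89.682
G1 X15.633 Y89.817
G1 X9.350 Y109.588
M5
G0 X0.000 Y0.000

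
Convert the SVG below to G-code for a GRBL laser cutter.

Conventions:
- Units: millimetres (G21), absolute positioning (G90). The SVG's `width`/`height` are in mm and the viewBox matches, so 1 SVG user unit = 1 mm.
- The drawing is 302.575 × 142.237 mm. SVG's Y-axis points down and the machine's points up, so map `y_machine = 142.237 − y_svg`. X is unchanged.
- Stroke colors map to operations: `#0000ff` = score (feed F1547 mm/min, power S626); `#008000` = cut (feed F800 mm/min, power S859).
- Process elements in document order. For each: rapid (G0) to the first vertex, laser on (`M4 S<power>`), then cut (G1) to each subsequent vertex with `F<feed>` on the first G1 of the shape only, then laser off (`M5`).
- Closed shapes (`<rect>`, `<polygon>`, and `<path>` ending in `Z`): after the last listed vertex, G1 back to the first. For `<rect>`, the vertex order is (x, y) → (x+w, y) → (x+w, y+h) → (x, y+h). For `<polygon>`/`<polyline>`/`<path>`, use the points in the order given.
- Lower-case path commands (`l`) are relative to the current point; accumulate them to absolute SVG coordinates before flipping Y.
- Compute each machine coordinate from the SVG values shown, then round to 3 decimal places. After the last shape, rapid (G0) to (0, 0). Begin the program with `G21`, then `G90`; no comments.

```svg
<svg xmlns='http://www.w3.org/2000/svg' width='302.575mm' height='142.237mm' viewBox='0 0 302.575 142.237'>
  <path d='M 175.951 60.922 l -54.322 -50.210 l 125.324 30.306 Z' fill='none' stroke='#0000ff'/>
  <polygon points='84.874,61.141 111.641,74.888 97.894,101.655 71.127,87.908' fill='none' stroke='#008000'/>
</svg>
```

G21
G90
G0 X175.951 Y81.315
M4 S626
G1 X121.629 Y131.525 F1547
G1 X246.953 Y101.219
G1 X175.951 Y81.315
M5
G0 X84.874 Y81.096
M4 S859
G1 X111.641 Y67.349 F800
G1 X97.894 Y40.582
G1 X71.127 Y54.329
G1 X84.874 Y81.096
M5
G0 X0.000 Y0.000

viewBox `0 0 302.575 142.237` with mm width/height → 1 unit = 1 mm. Flip: y_m = 142.237 − y_svg.

**Shape 1** — `<path>` closed polygon, stroke `#0000ff` → score (S626, F1547). Machine vertices: (175.951,81.315) → (121.629,131.525) → (246.953,101.219) → (175.951,81.315). Closed: final G1 returns to the first vertex.

**Shape 2** — `<polygon>` regular polygon, stroke `#008000` → cut (S859, F800). Machine vertices: (84.874,81.096) → (111.641,67.349) → (97.894,40.582) → (71.127,54.329) → (84.874,81.096). Closed: final G1 returns to the first vertex.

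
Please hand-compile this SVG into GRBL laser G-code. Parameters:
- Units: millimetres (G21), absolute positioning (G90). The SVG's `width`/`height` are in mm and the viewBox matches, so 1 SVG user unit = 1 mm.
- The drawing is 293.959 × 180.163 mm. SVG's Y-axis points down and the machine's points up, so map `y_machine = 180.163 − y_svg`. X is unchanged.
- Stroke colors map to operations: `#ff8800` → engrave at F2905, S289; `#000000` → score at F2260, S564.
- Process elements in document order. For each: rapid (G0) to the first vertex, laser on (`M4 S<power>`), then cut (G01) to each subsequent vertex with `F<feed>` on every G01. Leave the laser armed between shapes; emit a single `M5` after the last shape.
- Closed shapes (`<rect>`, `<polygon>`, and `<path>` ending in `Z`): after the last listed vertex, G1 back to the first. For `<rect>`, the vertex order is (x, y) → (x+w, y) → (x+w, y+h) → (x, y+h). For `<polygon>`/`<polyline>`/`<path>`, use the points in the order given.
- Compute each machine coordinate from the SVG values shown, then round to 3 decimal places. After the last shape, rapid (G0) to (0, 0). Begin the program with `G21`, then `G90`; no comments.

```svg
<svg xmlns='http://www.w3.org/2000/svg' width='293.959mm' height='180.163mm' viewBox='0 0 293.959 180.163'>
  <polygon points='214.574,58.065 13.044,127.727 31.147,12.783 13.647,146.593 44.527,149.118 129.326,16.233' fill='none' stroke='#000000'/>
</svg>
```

G21
G90
G0 X214.574 Y122.098
M4 S564
G01 X13.044 Y52.436 F2260
G01 X31.147 Y167.380 F2260
G01 X13.647 Y33.570 F2260
G01 X44.527 Y31.045 F2260
G01 X129.326 Y163.930 F2260
G01 X214.574 Y122.098 F2260
M5
G0 X0.000 Y0.000

Since the viewBox matches the mm dimensions, user units are millimetres directly. The only transform is the Y-flip y_m = 180.163 − y_svg.

Shape 1 is a closed polygon drawn with `<polygon>`. Its stroke #000000 means score at S564, F2260. After flipping Y the toolpath is (214.574,122.098) → (13.044,52.436) → (31.147,167.380) → (13.647,33.570) → (44.527,31.045) → (129.326,163.930) → (214.574,122.098), returning to the start.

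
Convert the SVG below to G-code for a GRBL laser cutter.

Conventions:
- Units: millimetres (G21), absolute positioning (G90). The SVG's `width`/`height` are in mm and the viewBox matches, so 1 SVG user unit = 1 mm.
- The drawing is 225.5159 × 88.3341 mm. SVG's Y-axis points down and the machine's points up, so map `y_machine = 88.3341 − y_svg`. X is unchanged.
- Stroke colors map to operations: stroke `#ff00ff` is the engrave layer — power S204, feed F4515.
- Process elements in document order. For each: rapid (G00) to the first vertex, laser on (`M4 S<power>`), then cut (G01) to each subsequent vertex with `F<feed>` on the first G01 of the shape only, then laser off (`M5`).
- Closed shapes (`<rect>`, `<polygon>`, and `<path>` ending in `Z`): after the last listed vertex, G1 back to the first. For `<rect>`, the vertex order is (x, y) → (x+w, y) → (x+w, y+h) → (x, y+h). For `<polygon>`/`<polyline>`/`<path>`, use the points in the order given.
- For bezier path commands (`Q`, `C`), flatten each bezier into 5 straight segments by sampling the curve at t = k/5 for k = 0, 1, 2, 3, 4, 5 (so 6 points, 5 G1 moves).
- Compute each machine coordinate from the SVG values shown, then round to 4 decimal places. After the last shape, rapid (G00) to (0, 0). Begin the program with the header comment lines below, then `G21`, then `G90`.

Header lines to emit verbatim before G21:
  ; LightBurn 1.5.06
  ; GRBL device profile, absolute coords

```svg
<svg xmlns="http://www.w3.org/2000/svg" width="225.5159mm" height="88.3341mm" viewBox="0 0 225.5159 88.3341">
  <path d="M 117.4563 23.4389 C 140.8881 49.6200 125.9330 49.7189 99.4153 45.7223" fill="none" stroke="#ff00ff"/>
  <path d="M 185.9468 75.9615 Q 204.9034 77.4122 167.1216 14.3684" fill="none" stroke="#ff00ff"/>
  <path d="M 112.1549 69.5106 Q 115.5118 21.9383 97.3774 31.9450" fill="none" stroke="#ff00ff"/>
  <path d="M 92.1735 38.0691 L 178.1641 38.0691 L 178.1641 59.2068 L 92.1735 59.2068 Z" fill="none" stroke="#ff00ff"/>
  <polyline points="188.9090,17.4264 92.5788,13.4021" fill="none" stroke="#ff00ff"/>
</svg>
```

; LightBurn 1.5.06
; GRBL device profile, absolute coords
G21
G90
G00 X117.4563 Y64.8952
M4 S204
G01 X127.1235 Y52.1405 F4515
G01 X128.8655 Y44.5902
G01 X123.9697 Y41.1889
G01 X113.7238 Y40.8812
G01 X99.4153 Y42.6118
M5
G00 X185.9468 Y12.3726
M4 S204
G01 X191.2599 Y14.3721 F4515
G01 X192.0339 Y21.5312
G01 X188.2689 Y33.8498
G01 X179.9648 Y51.3280
G01 X167.1216 Y73.9657
M5
G00 X112.1549 Y18.8235
M4 S204
G01 X112.6380 Y35.5493 F4515
G01 X111.4018 Y47.6687
G01 X108.4463 Y55.1818
G01 X103.7715 Y58.0886
G01 X97.3774 Y56.3891
M5
G00 X92.1735 Y50.2650
M4 S204
G01 X178.1641 Y50.2650 F4515
G01 X178.1641 Y29.1273
G01 X92.1735 Y29.1273
G01 X92.1735 Y50.2650
M5
G00 X188.9090 Y70.9077
M4 S204
G01 X92.5788 Y74.9320 F4515
M5
G00 X0.0000 Y0.0000

viewBox `0 0 225.5159 88.3341` with mm width/height → 1 unit = 1 mm. Flip: y_m = 88.3341 − y_svg.

**Shape 1** — `<path>` cubic bezier, stroke `#ff00ff` → engrave (S204, F4515). Control points (SVG): P0=(117.4563,23.4389), P1=(140.8881,49.6200), P2=(125.9330,49.7189), P3=(99.4153,45.7223); sampled at t=k/5. Machine vertices: (117.4563,64.8952) → (127.1235,52.1405) → (128.8655,44.5902) → (123.9697,41.1889) → (113.7238,40.8812) → (99.4153,42.6118). Open path.

**Shape 2** — `<path>` quadratic bezier, stroke `#ff00ff` → engrave (S204, F4515). Control points (SVG): P0=(185.9468,75.9615), P1=(204.9034,77.4122), P2=(167.1216,14.3684); sampled at t=k/5. Machine vertices: (185.9468,12.3726) → (191.2599,14.3721) → (192.0339,21.5312) → (188.2689,33.8498) → (179.9648,51.3280) → (167.1216,73.9657). Open path.

**Shape 3** — `<path>` quadratic bezier, stroke `#ff00ff` → engrave (S204, F4515). Control points (SVG): P0=(112.1549,69.5106), P1=(115.5118,21.9383), P2=(97.3774,31.9450); sampled at t=k/5. Machine vertices: (112.1549,18.8235) → (112.6380,35.5493) → (111.4018,47.6687) → (108.4463,55.1818) → (103.7715,58.0886) → (97.3774,56.3891). Open path.

**Shape 4** — `<path>` rectangle, stroke `#ff00ff` → engrave (S204, F4515). Machine vertices: (92.1735,50.2650) → (178.1641,50.2650) → (178.1641,29.1273) → (92.1735,29.1273) → (92.1735,50.2650). Closed: final G1 returns to the first vertex.

**Shape 5** — `<polyline>` line segment, stroke `#ff00ff` → engrave (S204, F4515). Machine vertices: (188.9090,70.9077) → (92.5788,74.9320). Open path.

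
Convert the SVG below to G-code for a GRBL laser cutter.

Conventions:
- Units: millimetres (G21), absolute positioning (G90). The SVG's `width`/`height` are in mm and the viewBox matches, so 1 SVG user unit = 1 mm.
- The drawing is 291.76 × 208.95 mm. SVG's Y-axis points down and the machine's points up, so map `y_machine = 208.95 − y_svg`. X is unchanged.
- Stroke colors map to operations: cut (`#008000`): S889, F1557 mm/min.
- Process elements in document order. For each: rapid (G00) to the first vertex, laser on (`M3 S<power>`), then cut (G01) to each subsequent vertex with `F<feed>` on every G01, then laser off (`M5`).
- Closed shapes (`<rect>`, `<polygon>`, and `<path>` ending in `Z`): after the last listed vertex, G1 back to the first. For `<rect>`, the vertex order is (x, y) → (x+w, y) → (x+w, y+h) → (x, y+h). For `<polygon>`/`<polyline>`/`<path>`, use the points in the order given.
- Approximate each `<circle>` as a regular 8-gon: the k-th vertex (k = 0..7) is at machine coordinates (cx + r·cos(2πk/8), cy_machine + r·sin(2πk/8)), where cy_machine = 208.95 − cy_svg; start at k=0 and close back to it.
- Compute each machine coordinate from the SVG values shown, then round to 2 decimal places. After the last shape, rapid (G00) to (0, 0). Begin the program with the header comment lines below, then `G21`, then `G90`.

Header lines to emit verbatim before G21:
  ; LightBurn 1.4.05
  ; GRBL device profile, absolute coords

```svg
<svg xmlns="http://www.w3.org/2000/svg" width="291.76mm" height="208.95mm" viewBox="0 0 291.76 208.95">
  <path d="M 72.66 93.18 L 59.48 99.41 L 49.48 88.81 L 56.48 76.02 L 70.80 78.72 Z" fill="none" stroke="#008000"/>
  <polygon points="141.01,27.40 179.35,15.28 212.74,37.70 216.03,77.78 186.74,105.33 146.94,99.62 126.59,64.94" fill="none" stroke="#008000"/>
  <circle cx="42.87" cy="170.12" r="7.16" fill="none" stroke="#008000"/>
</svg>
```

Since the viewBox matches the mm dimensions, user units are millimetres directly. The only transform is the Y-flip y_m = 208.95 − y_svg.

Shape 1 is a regular polygon drawn with `<path>`. Its stroke #008000 means cut at S889, F1557. After flipping Y the toolpath is (72.66,115.77) → (59.48,109.54) → (49.48,120.14) → (56.48,132.93) → (70.80,130.23) → (72.66,115.77), returning to the start.

Shape 2 is a regular polygon drawn with `<polygon>`. Its stroke #008000 means cut at S889, F1557. After flipping Y the toolpath is (141.01,181.55) → (179.35,193.67) → (212.74,171.25) → (216.03,131.17) → (186.74,103.62) → (146.94,109.33) → (126.59,144.01) → (141.01,181.55), returning to the start.

Shape 3 is a circle drawn with `<circle>`. Its stroke #008000 means cut at S889, F1557. After flipping Y the toolpath is (50.03,38.83) → (47.93,43.89) → (42.87,45.99) → (37.81,43.89) → (35.71,38.83) → (37.81,33.77) → (42.87,31.67) → (47.93,33.77) → (50.03,38.83), returning to the start.

; LightBurn 1.4.05
; GRBL device profile, absolute coords
G21
G90
G00 X72.66 Y115.77
M3 S889
G01 X59.48 Y109.54 F1557
G01 X49.48 Y120.14 F1557
G01 X56.48 Y132.93 F1557
G01 X70.80 Y130.23 F1557
G01 X72.66 Y115.77 F1557
M5
G00 X141.01 Y181.55
M3 S889
G01 X179.35 Y193.67 F1557
G01 X212.74 Y171.25 F1557
G01 X216.03 Y131.17 F1557
G01 X186.74 Y103.62 F1557
G01 X146.94 Y109.33 F1557
G01 X126.59 Y144.01 F1557
G01 X141.01 Y181.55 F1557
M5
G00 X50.03 Y38.83
M3 S889
G01 X47.93 Y43.89 F1557
G01 X42.87 Y45.99 F1557
G01 X37.81 Y43.89 F1557
G01 X35.71 Y38.83 F1557
G01 X37.81 Y33.77 F1557
G01 X42.87 Y31.67 F1557
G01 X47.93 Y33.77 F1557
G01 X50.03 Y38.83 F1557
M5
G00 X0.00 Y0.00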